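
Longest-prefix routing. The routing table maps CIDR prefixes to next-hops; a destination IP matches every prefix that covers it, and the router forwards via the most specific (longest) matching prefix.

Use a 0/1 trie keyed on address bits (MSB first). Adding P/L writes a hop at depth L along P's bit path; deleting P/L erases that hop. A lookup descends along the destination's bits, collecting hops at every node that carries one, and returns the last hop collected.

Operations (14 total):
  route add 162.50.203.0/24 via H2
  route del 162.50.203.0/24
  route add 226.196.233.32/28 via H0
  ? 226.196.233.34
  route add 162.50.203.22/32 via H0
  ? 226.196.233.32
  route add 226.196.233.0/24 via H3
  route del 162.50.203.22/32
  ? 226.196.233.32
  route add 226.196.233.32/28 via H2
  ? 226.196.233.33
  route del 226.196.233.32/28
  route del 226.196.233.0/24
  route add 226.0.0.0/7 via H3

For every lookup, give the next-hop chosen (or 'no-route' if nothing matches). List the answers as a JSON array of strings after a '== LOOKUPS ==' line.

Trace:
  + 162.50.203.0/24 (H2) depth=24
  - 162.50.203.0/24 clear@24
  + 226.196.233.32/28 (H0) depth=28
  ? 226.196.233.34  path d0:-→d1:-→d2:-→d3:-→d4:-→d5:-→d6:-→d7:-→d8:-→d9:-→d10:-→d11:-→d12:-→d13:-→d14:-→d15:-→d16:-→d17:-→d18:-→d19:-→d20:-→d21:-→d22:-→d23:-→d24:-→d25:-→d26:-→d27:-→d28:H0  best=H0
  + 162.50.203.22/32 (H0) depth=32
  ? 226.196.233.32  path d0:-→d1:-→d2:-→d3:-→d4:-→d5:-→d6:-→d7:-→d8:-→d9:-→d10:-→d11:-→d12:-→d13:-→d14:-→d15:-→d16:-→d17:-→d18:-→d19:-→d20:-→d21:-→d22:-→d23:-→d24:-→d25:-→d26:-→d27:-→d28:H0  best=H0
  + 226.196.233.0/24 (H3) depth=24
  - 162.50.203.22/32 clear@32
  ? 226.196.233.32  path d0:-→d1:-→d2:-→d3:-→d4:-→d5:-→d6:-→d7:-→d8:-→d9:-→d10:-→d11:-→d12:-→d13:-→d14:-→d15:-→d16:-→d17:-→d18:-→d19:-→d20:-→d21:-→d22:-→d23:-→d24:H3→d25:-→d26:-→d27:-→d28:H0  best=H0
  + 226.196.233.32/28 (H2) depth=28
  ? 226.196.233.33  path d0:-→d1:-→d2:-→d3:-→d4:-→d5:-→d6:-→d7:-→d8:-→d9:-→d10:-→d11:-→d12:-→d13:-→d14:-→d15:-→d16:-→d17:-→d18:-→d19:-→d20:-→d21:-→d22:-→d23:-→d24:H3→d25:-→d26:-→d27:-→d28:H2  best=H2
  - 226.196.233.32/28 clear@28
  - 226.196.233.0/24 clear@24
  + 226.0.0.0/7 (H3) depth=7

== LOOKUPS ==
["H0","H0","H0","H2"]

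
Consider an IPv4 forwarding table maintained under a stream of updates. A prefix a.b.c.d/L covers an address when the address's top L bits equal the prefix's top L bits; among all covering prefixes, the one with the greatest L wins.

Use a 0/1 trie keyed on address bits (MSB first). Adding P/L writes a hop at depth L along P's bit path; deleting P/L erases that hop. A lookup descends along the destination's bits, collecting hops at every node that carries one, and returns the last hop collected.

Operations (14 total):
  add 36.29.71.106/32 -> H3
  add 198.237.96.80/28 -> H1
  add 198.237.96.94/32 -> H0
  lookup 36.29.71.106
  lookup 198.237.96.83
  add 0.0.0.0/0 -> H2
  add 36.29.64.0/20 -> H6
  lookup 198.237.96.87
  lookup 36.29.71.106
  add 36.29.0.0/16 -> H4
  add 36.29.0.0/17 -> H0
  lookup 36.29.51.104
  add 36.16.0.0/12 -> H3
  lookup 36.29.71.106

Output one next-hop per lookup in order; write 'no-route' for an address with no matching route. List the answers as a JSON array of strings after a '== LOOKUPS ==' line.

Trace:
  add 36.29.71.106/32 -> H3 at depth 32
  add 198.237.96.80/28 -> H1 at depth 28
  add 198.237.96.94/32 -> H0 at depth 32
  Q 36.29.71.106: descend 00100100000111010100011101101010 ; hops seen [H3] ; pick H3
  Q 198.237.96.83: descend 1100011011101101011000000101 ; hops seen [H1] ; pick H1
  add 0.0.0.0/0 -> H2 at depth 0
  add 36.29.64.0/20 -> H6 at depth 20
  Q 198.237.96.87: descend 1100011011101101011000000101 ; hops seen [H2,H1] ; pick H1
  Q 36.29.71.106: descend 00100100000111010100011101101010 ; hops seen [H2,H6,H3] ; pick H3
  add 36.29.0.0/16 -> H4 at depth 16
  add 36.29.0.0/17 -> H0 at depth 17
  Q 36.29.51.104: descend 00100100000111010 ; hops seen [H2,H4,H0] ; pick H0
  add 36.16.0.0/12 -> H3 at depth 12
  Q 36.29.71.106: descend 00100100000111010100011101101010 ; hops seen [H2,H3,H4,H0,H6,H3] ; pick H3

== LOOKUPS ==
["H3","H1","H1","H3","H0","H3"]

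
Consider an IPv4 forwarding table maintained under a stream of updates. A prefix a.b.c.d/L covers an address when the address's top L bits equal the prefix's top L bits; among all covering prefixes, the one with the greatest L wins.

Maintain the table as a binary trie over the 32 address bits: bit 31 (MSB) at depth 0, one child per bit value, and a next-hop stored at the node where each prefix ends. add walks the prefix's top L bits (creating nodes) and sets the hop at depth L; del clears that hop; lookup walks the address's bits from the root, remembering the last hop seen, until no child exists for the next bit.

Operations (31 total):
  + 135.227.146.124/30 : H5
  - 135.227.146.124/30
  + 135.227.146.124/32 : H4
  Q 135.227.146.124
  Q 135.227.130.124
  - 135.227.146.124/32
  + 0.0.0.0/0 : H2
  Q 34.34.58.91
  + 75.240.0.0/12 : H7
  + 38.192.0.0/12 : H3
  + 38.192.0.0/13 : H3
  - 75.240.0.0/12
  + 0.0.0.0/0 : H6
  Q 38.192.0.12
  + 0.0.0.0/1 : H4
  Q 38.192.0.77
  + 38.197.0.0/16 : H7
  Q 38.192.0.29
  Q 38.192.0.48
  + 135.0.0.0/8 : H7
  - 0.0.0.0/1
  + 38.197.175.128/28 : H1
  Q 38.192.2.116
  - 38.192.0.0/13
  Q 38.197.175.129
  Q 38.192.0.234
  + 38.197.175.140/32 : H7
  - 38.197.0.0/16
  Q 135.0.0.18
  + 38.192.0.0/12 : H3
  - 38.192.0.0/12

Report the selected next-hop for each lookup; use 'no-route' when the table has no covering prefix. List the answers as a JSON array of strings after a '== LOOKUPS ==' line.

Process each operation:
  add 135.227.146.124/30 -> H5 at depth 30
  del 135.227.146.124/30 (clear depth 30)
  add 135.227.146.124/32 -> H4 at depth 32
  lookup 135.227.146.124: bits 10000111111000111001001001111100 walk d0:-→d1:-→d2:-→d3:-→d4:-→d5:-→d6:-→d7:-→d8:-→d9:-→d10:-→d11:-→d12:-→d13:-→d14:-→d15:-→d16:-→d17:-→d18:-→d19:-→d20:-→d21:-→d22:-→d23:-→d24:-→d25:-→d26:-→d27:-→d28:-→d29:-→d30:-→d31:-→d32:H4 -> H4
  lookup 135.227.130.124: bits 1000011111100011100 walk d0:-→d1:-→d2:-→d3:-→d4:-→d5:-→d6:-→d7:-→d8:-→d9:-→d10:-→d11:-→d12:-→d13:-→d14:-→d15:-→d16:-→d17:-→d18:-→d19:- -> no-route
  del 135.227.146.124/32 (clear depth 32)
  add 0.0.0.0/0 -> H2 at depth 0
  lookup 34.34.58.91: bits ε walk d0:H2 -> H2
  add 75.240.0.0/12 -> H7 at depth 12
  add 38.192.0.0/12 -> H3 at depth 12
  add 38.192.0.0/13 -> H3 at depth 13
  del 75.240.0.0/12 (clear depth 12)
  add 0.0.0.0/0 -> H6 at depth 0
  lookup 38.192.0.12: bits 0010011011000 walk d0:H6→d1:-→d2:-→d3:-→d4:-→d5:-→d6:-→d7:-→d8:-→d9:-→d10:-→d11:-→d12:H3→d13:H3 -> H3
  add 0.0.0.0/1 -> H4 at depth 1
  lookup 38.192.0.77: bits 0010011011000 walk d0:H6→d1:H4→d2:-→d3:-→d4:-→d5:-→d6:-→d7:-→d8:-→d9:-→d10:-→d11:-→d12:H3→d13:H3 -> H3
  add 38.197.0.0/16 -> H7 at depth 16
  lookup 38.192.0.29: bits 0010011011000 walk d0:H6→d1:H4→d2:-→d3:-→d4:-→d5:-→d6:-→d7:-→d8:-→d9:-→d10:-→d11:-→d12:H3→d13:H3 -> H3
  lookup 38.192.0.48: bits 0010011011000 walk d0:H6→d1:H4→d2:-→d3:-→d4:-→d5:-→d6:-→d7:-→d8:-→d9:-→d10:-→d11:-→d12:H3→d13:H3 -> H3
  add 135.0.0.0/8 -> H7 at depth 8
  del 0.0.0.0/1 (clear depth 1)
  add 38.197.175.128/28 -> H1 at depth 28
  lookup 38.192.2.116: bits 0010011011000 walk d0:H6→d1:-→d2:-→d3:-→d4:-→d5:-→d6:-→d7:-→d8:-→d9:-→d10:-→d11:-→d12:H3→d13:H3 -> H3
  del 38.192.0.0/13 (clear depth 13)
  lookup 38.197.175.129: bits 0010011011000101101011111000 walk d0:H6→d1:-→d2:-→d3:-→d4:-→d5:-→d6:-→d7:-→d8:-→d9:-→d10:-→d11:-→d12:H3→d13:-→d14:-→d15:-→d16:H7→d17:-→d18:-→d19:-→d20:-→d21:-→d22:-→d23:-→d24:-→d25:-→d26:-→d27:-→d28:H1 -> H1
  lookup 38.192.0.234: bits 0010011011000 walk d0:H6→d1:-→d2:-→d3:-→d4:-→d5:-→d6:-→d7:-→d8:-→d9:-→d10:-→d11:-→d12:H3→d13:- -> H3
  add 38.197.175.140/32 -> H7 at depth 32
  del 38.197.0.0/16 (clear depth 16)
  lookup 135.0.0.18: bits 10000111 walk d0:H6→d1:-→d2:-→d3:-→d4:-→d5:-→d6:-→d7:-→d8:H7 -> H7
  add 38.192.0.0/12 -> H3 at depth 12
  del 38.192.0.0/12 (clear depth 12)

== LOOKUPS ==
["H4","no-route","H2","H3","H3","H3","H3","H3","H1","H3","H7"]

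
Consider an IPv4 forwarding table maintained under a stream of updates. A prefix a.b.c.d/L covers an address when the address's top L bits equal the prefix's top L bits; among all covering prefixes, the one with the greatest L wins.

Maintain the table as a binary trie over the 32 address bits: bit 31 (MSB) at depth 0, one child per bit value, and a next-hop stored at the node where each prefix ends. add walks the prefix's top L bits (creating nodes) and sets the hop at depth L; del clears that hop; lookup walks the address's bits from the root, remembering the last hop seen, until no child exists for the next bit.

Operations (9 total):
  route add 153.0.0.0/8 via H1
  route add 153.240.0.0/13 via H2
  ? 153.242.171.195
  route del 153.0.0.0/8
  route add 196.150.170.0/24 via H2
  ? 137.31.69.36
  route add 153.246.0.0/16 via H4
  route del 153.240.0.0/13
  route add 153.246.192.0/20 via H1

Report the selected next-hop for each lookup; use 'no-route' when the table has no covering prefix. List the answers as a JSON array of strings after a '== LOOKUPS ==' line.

Process each operation:
  + 153.0.0.0/8 (H1) depth=8
  + 153.240.0.0/13 (H2) depth=13
  lookup 153.242.171.195: bits 1001100111110 walk d0:-→d1:-→d2:-→d3:-→d4:-→d5:-→d6:-→d7:-→d8:H1→d9:-→d10:-→d11:-→d12:-→d13:H2 -> H2
  - 153.0.0.0/8 clear@8
  + 196.150.170.0/24 (H2) depth=24
  lookup 137.31.69.36: bits 100 walk d0:-→d1:-→d2:-→d3:- -> no-route
  + 153.246.0.0/16 (H4) depth=16
  - 153.240.0.0/13 clear@13
  + 153.246.192.0/20 (H1) depth=20

== LOOKUPS ==
["H2","no-route"]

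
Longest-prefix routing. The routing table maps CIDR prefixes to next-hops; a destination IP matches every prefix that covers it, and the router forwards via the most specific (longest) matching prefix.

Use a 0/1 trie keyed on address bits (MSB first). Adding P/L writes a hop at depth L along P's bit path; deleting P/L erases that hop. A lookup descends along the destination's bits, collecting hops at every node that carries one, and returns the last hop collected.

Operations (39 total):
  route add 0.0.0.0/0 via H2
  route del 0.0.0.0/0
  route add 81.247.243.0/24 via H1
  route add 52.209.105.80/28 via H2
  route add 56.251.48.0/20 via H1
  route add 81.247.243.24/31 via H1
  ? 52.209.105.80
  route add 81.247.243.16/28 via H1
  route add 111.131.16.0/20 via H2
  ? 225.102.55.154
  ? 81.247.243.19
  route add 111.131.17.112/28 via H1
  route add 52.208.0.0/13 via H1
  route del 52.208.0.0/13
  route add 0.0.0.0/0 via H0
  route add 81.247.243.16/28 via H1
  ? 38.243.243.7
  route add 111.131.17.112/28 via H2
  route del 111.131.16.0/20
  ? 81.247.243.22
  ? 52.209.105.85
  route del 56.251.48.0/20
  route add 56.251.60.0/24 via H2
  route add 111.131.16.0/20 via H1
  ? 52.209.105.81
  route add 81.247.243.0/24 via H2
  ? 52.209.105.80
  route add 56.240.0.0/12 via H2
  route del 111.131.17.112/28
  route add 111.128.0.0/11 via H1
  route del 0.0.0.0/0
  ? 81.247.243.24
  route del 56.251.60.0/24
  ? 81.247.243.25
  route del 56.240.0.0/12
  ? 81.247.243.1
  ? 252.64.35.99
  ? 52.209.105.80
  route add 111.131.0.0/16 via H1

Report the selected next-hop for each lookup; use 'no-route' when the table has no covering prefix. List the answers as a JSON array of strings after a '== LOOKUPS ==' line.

Trace:
  + 0.0.0.0/0 (H2) depth=0
  del 0.0.0.0/0 (clear depth 0)
  + 81.247.243.0/24 (H1) depth=24
  + 52.209.105.80/28 (H2) depth=28
  + 56.251.48.0/20 (H1) depth=20
  + 81.247.243.24/31 (H1) depth=31
  ? 52.209.105.80  path d0:-→d1:-→d2:-→d3:-→d4:-→d5:-→d6:-→d7:-→d8:-→d9:-→d10:-→d11:-→d12:-→d13:-→d14:-→d15:-→d16:-→d17:-→d18:-→d19:-→d20:-→d21:-→d22:-→d23:-→d24:-→d25:-→d26:-→d27:-→d28:H2  best=H2
  + 81.247.243.16/28 (H1) depth=28
  + 111.131.16.0/20 (H2) depth=20
  ? 225.102.55.154  path d0:-  best=no-route
  ? 81.247.243.19  path d0:-→d1:-→d2:-→d3:-→d4:-→d5:-→d6:-→d7:-→d8:-→d9:-→d10:-→d11:-→d12:-→d13:-→d14:-→d15:-→d16:-→d17:-→d18:-→d19:-→d20:-→d21:-→d22:-→d23:-→d24:H1→d25:-→d26:-→d27:-→d28:H1  best=H1
  + 111.131.17.112/28 (H1) depth=28
  + 52.208.0.0/13 (H1) depth=13
  del 52.208.0.0/13 (clear depth 13)
  + 0.0.0.0/0 (H0) depth=0
  + 81.247.243.16/28 (H1) depth=28
  ? 38.243.243.7  path d0:H0→d1:-→d2:-→d3:-  best=H0
  + 111.131.17.112/28 (H2) depth=28
  del 111.131.16.0/20 (clear depth 20)
  ? 81.247.243.22  path d0:H0→d1:-→d2:-→d3:-→d4:-→d5:-→d6:-→d7:-→d8:-→d9:-→d10:-→d11:-→d12:-→d13:-→d14:-→d15:-→d16:-→d17:-→d18:-→d19:-→d20:-→d21:-→d22:-→d23:-→d24:H1→d25:-→d26:-→d27:-→d28:H1  best=H1
  ? 52.209.105.85  path d0:H0→d1:-→d2:-→d3:-→d4:-→d5:-→d6:-→d7:-→d8:-→d9:-→d10:-→d11:-→d12:-→d13:-→d14:-→d15:-→d16:-→d17:-→d18:-→d19:-→d20:-→d21:-→d22:-→d23:-→d24:-→d25:-→d26:-→d27:-→d28:H2  best=H2
  del 56.251.48.0/20 (clear depth 20)
  + 56.251.60.0/24 (H2) depth=24
  + 111.131.16.0/20 (H1) depth=20
  ? 52.209.105.81  path d0:H0→d1:-→d2:-→d3:-→d4:-→d5:-→d6:-→d7:-→d8:-→d9:-→d10:-→d11:-→d12:-→d13:-→d14:-→d15:-→d16:-→d17:-→d18:-→d19:-→d20:-→d21:-→d22:-→d23:-→d24:-→d25:-→d26:-→d27:-→d28:H2  best=H2
  + 81.247.243.0/24 (H2) depth=24
  ? 52.209.105.80  path d0:H0→d1:-→d2:-→d3:-→d4:-→d5:-→d6:-→d7:-→d8:-→d9:-→d10:-→d11:-→d12:-→d13:-→d14:-→d15:-→d16:-→d17:-→d18:-→d19:-→d20:-→d21:-→d22:-→d23:-→d24:-→d25:-→d26:-→d27:-→d28:H2  best=H2
  + 56.240.0.0/12 (H2) depth=12
  del 111.131.17.112/28 (clear depth 28)
  + 111.128.0.0/11 (H1) depth=11
  del 0.0.0.0/0 (clear depth 0)
  ? 81.247.243.24  path d0:-→d1:-→d2:-→d3:-→d4:-→d5:-→d6:-→d7:-→d8:-→d9:-→d10:-→d11:-→d12:-→d13:-→d14:-→d15:-→d16:-→d17:-→d18:-→d19:-→d20:-→d21:-→d22:-→d23:-→d24:H2→d25:-→d26:-→d27:-→d28:H1→d29:-→d30:-→d31:H1  best=H1
  del 56.251.60.0/24 (clear depth 24)
  ? 81.247.243.25  path d0:-→d1:-→d2:-→d3:-→d4:-→d5:-→d6:-→d7:-→d8:-→d9:-→d10:-→d11:-→d12:-→d13:-→d14:-→d15:-→d16:-→d17:-→d18:-→d19:-→d20:-→d21:-→d22:-→d23:-→d24:H2→d25:-→d26:-→d27:-→d28:H1→d29:-→d30:-→d31:H1  best=H1
  del 56.240.0.0/12 (clear depth 12)
  ? 81.247.243.1  path d0:-→d1:-→d2:-→d3:-→d4:-→d5:-→d6:-→d7:-→d8:-→d9:-→d10:-→d11:-→d12:-→d13:-→d14:-→d15:-→d16:-→d17:-→d18:-→d19:-→d20:-→d21:-→d22:-→d23:-→d24:H2→d25:-→d26:-→d27:-  best=H2
  ? 252.64.35.99  path d0:-  best=no-route
  ? 52.209.105.80  path d0:-→d1:-→d2:-→d3:-→d4:-→d5:-→d6:-→d7:-→d8:-→d9:-→d10:-→d11:-→d12:-→d13:-→d14:-→d15:-→d16:-→d17:-→d18:-→d19:-→d20:-→d21:-→d22:-→d23:-→d24:-→d25:-→d26:-→d27:-→d28:H2  best=H2
  + 111.131.0.0/16 (H1) depth=16

== LOOKUPS ==
["H2","no-route","H1","H0","H1","H2","H2","H2","H1","H1","H2","no-route","H2"]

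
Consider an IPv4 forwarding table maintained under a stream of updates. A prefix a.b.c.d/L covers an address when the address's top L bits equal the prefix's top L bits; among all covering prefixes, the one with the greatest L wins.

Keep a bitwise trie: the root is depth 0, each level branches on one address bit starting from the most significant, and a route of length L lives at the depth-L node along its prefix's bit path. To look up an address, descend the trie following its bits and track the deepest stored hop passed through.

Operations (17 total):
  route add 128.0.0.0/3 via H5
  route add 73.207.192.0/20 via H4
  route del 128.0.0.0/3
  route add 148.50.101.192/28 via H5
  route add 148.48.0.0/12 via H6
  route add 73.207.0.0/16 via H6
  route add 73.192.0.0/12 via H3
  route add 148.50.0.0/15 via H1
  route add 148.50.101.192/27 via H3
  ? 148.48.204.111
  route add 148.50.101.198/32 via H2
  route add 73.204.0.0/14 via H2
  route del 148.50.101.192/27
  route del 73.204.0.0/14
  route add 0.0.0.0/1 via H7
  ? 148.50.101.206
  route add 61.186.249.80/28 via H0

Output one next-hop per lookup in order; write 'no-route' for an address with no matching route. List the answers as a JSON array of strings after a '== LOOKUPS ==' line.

Trace:
  + 128.0.0.0/3 (H5) depth=3
  + 73.207.192.0/20 (H4) depth=20
  - 128.0.0.0/3 clear@3
  + 148.50.101.192/28 (H5) depth=28
  + 148.48.0.0/12 (H6) depth=12
  + 73.207.0.0/16 (H6) depth=16
  + 73.192.0.0/12 (H3) depth=12
  + 148.50.0.0/15 (H1) depth=15
  + 148.50.101.192/27 (H3) depth=27
  lookup 148.48.204.111: bits 10010100001100 walk d0:-→d1:-→d2:-→d3:-→d4:-→d5:-→d6:-→d7:-→d8:-→d9:-→d10:-→d11:-→d12:H6→d13:-→d14:- -> H6
  + 148.50.101.198/32 (H2) depth=32
  + 73.204.0.0/14 (H2) depth=14
  - 148.50.101.192/27 clear@27
  - 73.204.0.0/14 clear@14
  + 0.0.0.0/1 (H7) depth=1
  lookup 148.50.101.206: bits 1001010000110010011001011100 walk d0:-→d1:-→d2:-→d3:-→d4:-→d5:-→d6:-→d7:-→d8:-→d9:-→d10:-→d11:-→d12:H6→d13:-→d14:-→d15:H1→d16:-→d17:-→d18:-→d19:-→d20:-→d21:-→d22:-→d23:-→d24:-→d25:-→d26:-→d27:-→d28:H5 -> H5
  + 61.186.249.80/28 (H0) depth=28

== LOOKUPS ==
["H6","H5"]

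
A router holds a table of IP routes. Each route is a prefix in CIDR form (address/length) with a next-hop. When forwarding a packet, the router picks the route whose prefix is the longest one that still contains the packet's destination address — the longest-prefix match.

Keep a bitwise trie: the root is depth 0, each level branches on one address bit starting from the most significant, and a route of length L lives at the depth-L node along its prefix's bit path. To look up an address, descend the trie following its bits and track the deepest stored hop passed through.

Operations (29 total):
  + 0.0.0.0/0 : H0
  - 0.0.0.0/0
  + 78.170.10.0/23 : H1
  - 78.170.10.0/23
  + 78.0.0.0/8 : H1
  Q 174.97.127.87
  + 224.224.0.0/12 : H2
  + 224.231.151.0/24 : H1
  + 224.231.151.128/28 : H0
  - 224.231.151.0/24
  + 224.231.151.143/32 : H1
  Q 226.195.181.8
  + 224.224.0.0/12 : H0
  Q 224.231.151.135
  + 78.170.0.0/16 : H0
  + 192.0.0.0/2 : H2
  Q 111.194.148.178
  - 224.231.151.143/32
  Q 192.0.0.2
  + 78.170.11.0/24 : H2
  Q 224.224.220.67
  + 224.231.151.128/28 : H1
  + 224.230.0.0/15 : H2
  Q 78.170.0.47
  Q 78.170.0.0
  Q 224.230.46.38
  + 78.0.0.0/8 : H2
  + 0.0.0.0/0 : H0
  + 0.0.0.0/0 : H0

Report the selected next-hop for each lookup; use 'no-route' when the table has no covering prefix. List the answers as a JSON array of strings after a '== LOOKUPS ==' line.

Apply in order:
  + 0.0.0.0/0 (H0) depth=0
  - 0.0.0.0/0 clear@0
  + 78.170.10.0/23 (H1) depth=23
  - 78.170.10.0/23 clear@23
  + 78.0.0.0/8 (H1) depth=8
  ? 174.97.127.87  path d0:-  best=no-route
  + 224.224.0.0/12 (H2) depth=12
  + 224.231.151.0/24 (H1) depth=24
  + 224.231.151.128/28 (H0) depth=28
  - 224.231.151.0/24 clear@24
  + 224.231.151.143/32 (H1) depth=32
  ? 226.195.181.8  path d0:-→d1:-→d2:-→d3:-→d4:-→d5:-→d6:-  best=no-route
  + 224.224.0.0/12 (H0) depth=12
  ? 224.231.151.135  path d0:-→d1:-→d2:-→d3:-→d4:-→d5:-→d6:-→d7:-→d8:-→d9:-→d10:-→d11:-→d12:H0→d13:-→d14:-→d15:-→d16:-→d17:-→d18:-→d19:-→d20:-→d21:-→d22:-→d23:-→d24:-→d25:-→d26:-→d27:-→d28:H0  best=H0
  + 78.170.0.0/16 (H0) depth=16
  + 192.0.0.0/2 (H2) depth=2
  ? 111.194.148.178  path d0:-→d1:-→d2:-  best=no-route
  - 224.231.151.143/32 clear@32
  ? 192.0.0.2  path d0:-→d1:-→d2:H2  best=H2
  + 78.170.11.0/24 (H2) depth=24
  ? 224.224.220.67  path d0:-→d1:-→d2:H2→d3:-→d4:-→d5:-→d6:-→d7:-→d8:-→d9:-→d10:-→d11:-→d12:H0→d13:-  best=H0
  + 224.231.151.128/28 (H1) depth=28
  + 224.230.0.0/15 (H2) depth=15
  ? 78.170.0.47  path d0:-→d1:-→d2:-→d3:-→d4:-→d5:-→d6:-→d7:-→d8:H1→d9:-→d10:-→d11:-→d12:-→d13:-→d14:-→d15:-→d16:H0→d17:-→d18:-→d19:-→d20:-  best=H0
  ? 78.170.0.0  path d0:-→d1:-→d2:-→d3:-→d4:-→d5:-→d6:-→d7:-→d8:H1→d9:-→d10:-→d11:-→d12:-→d13:-→d14:-→d15:-→d16:H0→d17:-→d18:-→d19:-→d20:-  best=H0
  ? 224.230.46.38  path d0:-→d1:-→d2:H2→d3:-→d4:-→d5:-→d6:-→d7:-→d8:-→d9:-→d10:-→d11:-→d12:H0→d13:-→d14:-→d15:H2  best=H2
  + 78.0.0.0/8 (H2) depth=8
  + 0.0.0.0/0 (H0) depth=0
  + 0.0.0.0/0 (H0) depth=0

== LOOKUPS ==
["no-route","no-route","H0","no-route","H2","H0","H0","H0","H2"]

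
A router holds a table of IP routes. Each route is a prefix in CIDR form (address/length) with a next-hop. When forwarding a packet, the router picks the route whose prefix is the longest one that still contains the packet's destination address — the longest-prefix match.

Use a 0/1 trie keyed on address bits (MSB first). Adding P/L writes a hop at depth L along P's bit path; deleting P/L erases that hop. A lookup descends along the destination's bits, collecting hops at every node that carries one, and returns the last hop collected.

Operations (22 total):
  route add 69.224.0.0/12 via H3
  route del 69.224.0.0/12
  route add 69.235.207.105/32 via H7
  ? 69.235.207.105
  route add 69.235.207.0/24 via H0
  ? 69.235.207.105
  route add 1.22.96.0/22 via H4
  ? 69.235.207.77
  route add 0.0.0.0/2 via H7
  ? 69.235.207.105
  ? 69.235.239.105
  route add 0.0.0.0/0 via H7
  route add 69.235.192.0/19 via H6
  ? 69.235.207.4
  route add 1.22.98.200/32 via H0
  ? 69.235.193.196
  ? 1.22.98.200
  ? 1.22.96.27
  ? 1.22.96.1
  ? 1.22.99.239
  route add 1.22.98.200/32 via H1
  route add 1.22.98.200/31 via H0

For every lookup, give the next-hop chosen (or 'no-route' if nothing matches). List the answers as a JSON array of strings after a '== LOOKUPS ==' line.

Process each operation:
  + 69.224.0.0/12 (H3) depth=12
  - 69.224.0.0/12 clear@12
  + 69.235.207.105/32 (H7) depth=32
  ? 69.235.207.105  path d0:-→d1:-→d2:-→d3:-→d4:-→d5:-→d6:-→d7:-→d8:-→d9:-→d10:-→d11:-→d12:-→d13:-→d14:-→d15:-→d16:-→d17:-→d18:-→d19:-→d20:-→d21:-→d22:-→d23:-→d24:-→d25:-→d26:-→d27:-→d28:-→d29:-→d30:-→d31:-→d32:H7  best=H7
  + 69.235.207.0/24 (H0) depth=24
  ? 69.235.207.105  path d0:-→d1:-→d2:-→d3:-→d4:-→d5:-→d6:-→d7:-→d8:-→d9:-→d10:-→d11:-→d12:-→d13:-→d14:-→d15:-→d16:-→d17:-→d18:-→d19:-→d20:-→d21:-→d22:-→d23:-→d24:H0→d25:-→d26:-→d27:-→d28:-→d29:-→d30:-→d31:-→d32:H7  best=H7
  + 1.22.96.0/22 (H4) depth=22
  ? 69.235.207.77  path d0:-→d1:-→d2:-→d3:-→d4:-→d5:-→d6:-→d7:-→d8:-→d9:-→d10:-→d11:-→d12:-→d13:-→d14:-→d15:-→d16:-→d17:-→d18:-→d19:-→d20:-→d21:-→d22:-→d23:-→d24:H0→d25:-→d26:-  best=H0
  + 0.0.0.0/2 (H7) depth=2
  ? 69.235.207.105  path d0:-→d1:-→d2:-→d3:-→d4:-→d5:-→d6:-→d7:-→d8:-→d9:-→d10:-→d11:-→d12:-→d13:-→d14:-→d15:-→d16:-→d17:-→d18:-→d19:-→d20:-→d21:-→d22:-→d23:-→d24:H0→d25:-→d26:-→d27:-→d28:-→d29:-→d30:-→d31:-→d32:H7  best=H7
  ? 69.235.239.105  path d0:-→d1:-→d2:-→d3:-→d4:-→d5:-→d6:-→d7:-→d8:-→d9:-→d10:-→d11:-→d12:-→d13:-→d14:-→d15:-→d16:-→d17:-→d18:-  best=no-route
  + 0.0.0.0/0 (H7) depth=0
  + 69.235.192.0/19 (H6) depth=19
  ? 69.235.207.4  path d0:H7→d1:-→d2:-→d3:-→d4:-→d5:-→d6:-→d7:-→d8:-→d9:-→d10:-→d11:-→d12:-→d13:-→d14:-→d15:-→d16:-→d17:-→d18:-→d19:H6→d20:-→d21:-→d22:-→d23:-→d24:H0→d25:-  best=H0
  + 1.22.98.200/32 (H0) depth=32
  ? 69.235.193.196  path d0:H7→d1:-→d2:-→d3:-→d4:-→d5:-→d6:-→d7:-→d8:-→d9:-→d10:-→d11:-→d12:-→d13:-→d14:-→d15:-→d16:-→d17:-→d18:-→d19:H6→d20:-  best=H6
  ? 1.22.98.200  path d0:H7→d1:-→d2:H7→d3:-→d4:-→d5:-→d6:-→d7:-→d8:-→d9:-→d10:-→d11:-→d12:-→d13:-→d14:-→d15:-→d16:-→d17:-→d18:-→d19:-→d20:-→d21:-→d22:H4→d23:-→d24:-→d25:-→d26:-→d27:-→d28:-→d29:-→d30:-→d31:-→d32:H0  best=H0
  ? 1.22.96.27  path d0:H7→d1:-→d2:H7→d3:-→d4:-→d5:-→d6:-→d7:-→d8:-→d9:-→d10:-→d11:-→d12:-→d13:-→d14:-→d15:-→d16:-→d17:-→d18:-→d19:-→d20:-→d21:-→d22:H4  best=H4
  ? 1.22.96.1  path d0:H7→d1:-→d2:H7→d3:-→d4:-→d5:-→d6:-→d7:-→d8:-→d9:-→d10:-→d11:-→d12:-→d13:-→d14:-→d15:-→d16:-→d17:-→d18:-→d19:-→d20:-→d21:-→d22:H4  best=H4
  ? 1.22.99.239  path d0:H7→d1:-→d2:H7→d3:-→d4:-→d5:-→d6:-→d7:-→d8:-→d9:-→d10:-→d11:-→d12:-→d13:-→d14:-→d15:-→d16:-→d17:-→d18:-→d19:-→d20:-→d21:-→d22:H4→d23:-  best=H4
  + 1.22.98.200/32 (H1) depth=32
  + 1.22.98.200/31 (H0) depth=31

== LOOKUPS ==
["H7","H7","H0","H7","no-route","H0","H6","H0","H4","H4","H4"]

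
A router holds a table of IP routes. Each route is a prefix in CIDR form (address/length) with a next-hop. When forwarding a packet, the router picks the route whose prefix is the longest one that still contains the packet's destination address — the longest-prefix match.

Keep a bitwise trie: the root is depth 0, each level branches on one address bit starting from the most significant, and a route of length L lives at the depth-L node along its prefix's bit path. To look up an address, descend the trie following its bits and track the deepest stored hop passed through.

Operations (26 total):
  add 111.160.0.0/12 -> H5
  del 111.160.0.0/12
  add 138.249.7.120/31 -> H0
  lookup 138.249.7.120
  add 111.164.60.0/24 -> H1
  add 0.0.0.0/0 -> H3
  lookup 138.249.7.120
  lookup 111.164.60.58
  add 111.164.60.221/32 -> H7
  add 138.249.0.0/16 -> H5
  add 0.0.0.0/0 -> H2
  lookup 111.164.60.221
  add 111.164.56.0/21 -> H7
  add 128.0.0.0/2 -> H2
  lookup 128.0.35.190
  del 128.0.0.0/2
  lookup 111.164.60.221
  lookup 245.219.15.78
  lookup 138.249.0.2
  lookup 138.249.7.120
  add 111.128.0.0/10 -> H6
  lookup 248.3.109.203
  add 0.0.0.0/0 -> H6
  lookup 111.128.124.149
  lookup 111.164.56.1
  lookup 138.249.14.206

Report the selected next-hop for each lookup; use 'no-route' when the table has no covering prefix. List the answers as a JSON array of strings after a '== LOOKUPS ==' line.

Trace:
  + 111.160.0.0/12 (H5) depth=12
  del 111.160.0.0/12 (clear depth 12)
  + 138.249.7.120/31 (H0) depth=31
  lookup 138.249.7.120: bits 1000101011111001000001110111100 walk d0:-→d1:-→d2:-→d3:-→d4:-→d5:-→d6:-→d7:-→d8:-→d9:-→d10:-→d11:-→d12:-→d13:-→d14:-→d15:-→d16:-→d17:-→d18:-→d19:-→d20:-→d21:-→d22:-→d23:-→d24:-→d25:-→d26:-→d27:-→d28:-→d29:-→d30:-→d31:H0 -> H0
  + 111.164.60.0/24 (H1) depth=24
  + 0.0.0.0/0 (H3) depth=0
  lookup 138.249.7.120: bits 1000101011111001000001110111100 walk d0:H3→d1:-→d2:-→d3:-→d4:-→d5:-→d6:-→d7:-→d8:-→d9:-→d10:-→d11:-→d12:-→d13:-→d14:-→d15:-→d16:-→d17:-→d18:-→d19:-→d20:-→d21:-→d22:-→d23:-→d24:-→d25:-→d26:-→d27:-→d28:-→d29:-→d30:-→d31:H0 -> H0
  lookup 111.164.60.58: bits 011011111010010000111100 walk d0:H3→d1:-→d2:-→d3:-→d4:-→d5:-→d6:-→d7:-→d8:-→d9:-→d10:-→d11:-→d12:-→d13:-→d14:-→d15:-→d16:-→d17:-→d18:-→d19:-→d20:-→d21:-→d22:-→d23:-→d24:H1 -> H1
  + 111.164.60.221/32 (H7) depth=32
  + 138.249.0.0/16 (H5) depth=16
  + 0.0.0.0/0 (H2) depth=0
  lookup 111.164.60.221: bits 01101111101001000011110011011101 walk d0:H2→d1:-→d2:-→d3:-→d4:-→d5:-→d6:-→d7:-→d8:-→d9:-→d10:-→d11:-→d12:-→d13:-→d14:-→d15:-→d16:-→d17:-→d18:-→d19:-→d20:-→d21:-→d22:-→d23:-→d24:H1→d25:-→d26:-→d27:-→d28:-→d29:-→d30:-→d31:-→d32:H7 -> H7
  + 111.164.56.0/21 (H7) depth=21
  + 128.0.0.0/2 (H2) depth=2
  lookup 128.0.35.190: bits 1000 walk d0:H2→d1:-→d2:H2→d3:-→d4:- -> H2
  del 128.0.0.0/2 (clear depth 2)
  lookup 111.164.60.221: bits 01101111101001000011110011011101 walk d0:H2→d1:-→d2:-→d3:-→d4:-→d5:-→d6:-→d7:-→d8:-→d9:-→d10:-→d11:-→d12:-→d13:-→d14:-→d15:-→d16:-→d17:-→d18:-→d19:-→d20:-→d21:H7→d22:-→d23:-→d24:H1→d25:-→d26:-→d27:-→d28:-→d29:-→d30:-→d31:-→d32:H7 -> H7
  lookup 245.219.15.78: bits 1 walk d0:H2→d1:- -> H2
  lookup 138.249.0.2: bits 100010101111100100000 walk d0:H2→d1:-→d2:-→d3:-→d4:-→d5:-→d6:-→d7:-→d8:-→d9:-→d10:-→d11:-→d12:-→d13:-→d14:-→d15:-→d16:H5→d17:-→d18:-→d19:-→d20:-→d21:- -> H5
  lookup 138.249.7.120: bits 1000101011111001000001110111100 walk d0:H2→d1:-→d2:-→d3:-→d4:-→d5:-→d6:-→d7:-→d8:-→d9:-→d10:-→d11:-→d12:-→d13:-→d14:-→d15:-→d16:H5→d17:-→d18:-→d19:-→d20:-→d21:-→d22:-→d23:-→d24:-→d25:-→d26:-→d27:-→d28:-→d29:-→d30:-→d31:H0 -> H0
  + 111.128.0.0/10 (H6) depth=10
  lookup 248.3.109.203: bits 1 walk d0:H2→d1:- -> H2
  + 0.0.0.0/0 (H6) depth=0
  lookup 111.128.124.149: bits 0110111110 walk d0:H6→d1:-→d2:-→d3:-→d4:-→d5:-→d6:-→d7:-→d8:-→d9:-→d10:H6 -> H6
  lookup 111.164.56.1: bits 011011111010010000111 walk d0:H6→d1:-→d2:-→d3:-→d4:-→d5:-→d6:-→d7:-→d8:-→d9:-→d10:H6→d11:-→d12:-→d13:-→d14:-→d15:-→d16:-→d17:-→d18:-→d19:-→d20:-→d21:H7 -> H7
  lookup 138.249.14.206: bits 10001010111110010000 walk d0:H6→d1:-→d2:-→d3:-→d4:-→d5:-→d6:-→d7:-→d8:-→d9:-→d10:-→d11:-→d12:-→d13:-→d14:-→d15:-→d16:H5→d17:-→d18:-→d19:-→d20:- -> H5

== LOOKUPS ==
["H0","H0","H1","H7","H2","H7","H2","H5","H0","H2","H6","H7","H5"]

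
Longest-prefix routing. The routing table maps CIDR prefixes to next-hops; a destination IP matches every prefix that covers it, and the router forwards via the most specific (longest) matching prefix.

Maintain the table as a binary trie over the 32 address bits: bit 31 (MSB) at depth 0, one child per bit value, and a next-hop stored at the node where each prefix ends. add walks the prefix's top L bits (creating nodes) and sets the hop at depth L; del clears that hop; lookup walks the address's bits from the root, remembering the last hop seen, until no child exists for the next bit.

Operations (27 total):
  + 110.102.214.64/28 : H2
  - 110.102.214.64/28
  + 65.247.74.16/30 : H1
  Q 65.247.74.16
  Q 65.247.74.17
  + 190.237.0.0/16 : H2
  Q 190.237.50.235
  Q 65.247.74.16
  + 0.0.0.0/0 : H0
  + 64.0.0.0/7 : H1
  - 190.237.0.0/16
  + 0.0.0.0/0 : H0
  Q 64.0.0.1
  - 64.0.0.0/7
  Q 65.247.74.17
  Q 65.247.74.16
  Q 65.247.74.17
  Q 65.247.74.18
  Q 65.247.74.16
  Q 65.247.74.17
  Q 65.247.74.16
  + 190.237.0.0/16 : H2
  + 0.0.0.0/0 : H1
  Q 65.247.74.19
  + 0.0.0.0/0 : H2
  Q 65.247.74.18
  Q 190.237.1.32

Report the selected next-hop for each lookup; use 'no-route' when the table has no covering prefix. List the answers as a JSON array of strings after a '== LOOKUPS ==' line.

Process each operation:
  + 110.102.214.64/28 (H2) depth=28
  - 110.102.214.64/28 clear@28
  + 65.247.74.16/30 (H1) depth=30
  lookup 65.247.74.16: bits 010000011111011101001010000100 walk d0:-→d1:-→d2:-→d3:-→d4:-→d5:-→d6:-→d7:-→d8:-→d9:-→d10:-→d11:-→d12:-→d13:-→d14:-→d15:-→d16:-→d17:-→d18:-→d19:-→d20:-→d21:-→d22:-→d23:-→d24:-→d25:-→d26:-→d27:-→d28:-→d29:-→d30:H1 -> H1
  lookup 65.247.74.17: bits 010000011111011101001010000100 walk d0:-→d1:-→d2:-→d3:-→d4:-→d5:-→d6:-→d7:-→d8:-→d9:-→d10:-→d11:-→d12:-→d13:-→d14:-→d15:-→d16:-→d17:-→d18:-→d19:-→d20:-→d21:-→d22:-→d23:-→d24:-→d25:-→d26:-→d27:-→d28:-→d29:-→d30:H1 -> H1
  + 190.237.0.0/16 (H2) depth=16
  lookup 190.237.50.235: bits 1011111011101101 walk d0:-→d1:-→d2:-→d3:-→d4:-→d5:-→d6:-→d7:-→d8:-→d9:-→d10:-→d11:-→d12:-→d13:-→d14:-→d15:-→d16:H2 -> H2
  lookup 65.247.74.16: bits 010000011111011101001010000100 walk d0:-→d1:-→d2:-→d3:-→d4:-→d5:-→d6:-→d7:-→d8:-→d9:-→d10:-→d11:-→d12:-→d13:-→d14:-→d15:-→d16:-→d17:-→d18:-→d19:-→d20:-→d21:-→d22:-→d23:-→d24:-→d25:-→d26:-→d27:-→d28:-→d29:-→d30:H1 -> H1
  + 0.0.0.0/0 (H0) depth=0
  + 64.0.0.0/7 (H1) depth=7
  - 190.237.0.0/16 clear@16
  + 0.0.0.0/0 (H0) depth=0
  lookup 64.0.0.1: bits 0100000 walk d0:H0→d1:-→d2:-→d3:-→d4:-→d5:-→d6:-→d7:H1 -> H1
  - 64.0.0.0/7 clear@7
  lookup 65.247.74.17: bits 010000011111011101001010000100 walk d0:H0→d1:-→d2:-→d3:-→d4:-→d5:-→d6:-→d7:-→d8:-→d9:-→d10:-→d11:-→d12:-→d13:-→d14:-→d15:-→d16:-→d17:-→d18:-→d19:-→d20:-→d21:-→d22:-→d23:-→d24:-→d25:-→d26:-→d27:-→d28:-→d29:-→d30:H1 -> H1
  lookup 65.247.74.16: bits 010000011111011101001010000100 walk d0:H0→d1:-→d2:-→d3:-→d4:-→d5:-→d6:-→d7:-→d8:-→d9:-→d10:-→d11:-→d12:-→d13:-→d14:-→d15:-→d16:-→d17:-→d18:-→d19:-→d20:-→d21:-→d22:-→d23:-→d24:-→d25:-→d26:-→d27:-→d28:-→d29:-→d30:H1 -> H1
  lookup 65.247.74.17: bits 010000011111011101001010000100 walk d0:H0→d1:-→d2:-→d3:-→d4:-→d5:-→d6:-→d7:-→d8:-→d9:-→d10:-→d11:-→d12:-→d13:-→d14:-→d15:-→d16:-→d17:-→d18:-→d19:-→d20:-→d21:-→d22:-→d23:-→d24:-→d25:-→d26:-→d27:-→d28:-→d29:-→d30:H1 -> H1
  lookup 65.247.74.18: bits 010000011111011101001010000100 walk d0:H0→d1:-→d2:-→d3:-→d4:-→d5:-→d6:-→d7:-→d8:-→d9:-→d10:-→d11:-→d12:-→d13:-→d14:-→d15:-→d16:-→d17:-→d18:-→d19:-→d20:-→d21:-→d22:-→d23:-→d24:-→d25:-→d26:-→d27:-→d28:-→d29:-→d30:H1 -> H1
  lookup 65.247.74.16: bits 010000011111011101001010000100 walk d0:H0→d1:-→d2:-→d3:-→d4:-→d5:-→d6:-→d7:-→d8:-→d9:-→d10:-→d11:-→d12:-→d13:-→d14:-→d15:-→d16:-→d17:-→d18:-→d19:-→d20:-→d21:-→d22:-→d23:-→d24:-→d25:-→d26:-→d27:-→d28:-→d29:-→d30:H1 -> H1
  lookup 65.247.74.17: bits 010000011111011101001010000100 walk d0:H0→d1:-→d2:-→d3:-→d4:-→d5:-→d6:-→d7:-→d8:-→d9:-→d10:-→d11:-→d12:-→d13:-→d14:-→d15:-→d16:-→d17:-→d18:-→d19:-→d20:-→d21:-→d22:-→d23:-→d24:-→d25:-→d26:-→d27:-→d28:-→d29:-→d30:H1 -> H1
  lookup 65.247.74.16: bits 010000011111011101001010000100 walk d0:H0→d1:-→d2:-→d3:-→d4:-→d5:-→d6:-→d7:-→d8:-→d9:-→d10:-→d11:-→d12:-→d13:-→d14:-→d15:-→d16:-→d17:-→d18:-→d19:-→d20:-→d21:-→d22:-→d23:-→d24:-→d25:-→d26:-→d27:-→d28:-→d29:-→d30:H1 -> H1
  + 190.237.0.0/16 (H2) depth=16
  + 0.0.0.0/0 (H1) depth=0
  lookup 65.247.74.19: bits 010000011111011101001010000100 walk d0:H1→d1:-→d2:-→d3:-→d4:-→d5:-→d6:-→d7:-→d8:-→d9:-→d10:-→d11:-→d12:-→d13:-→d14:-→d15:-→d16:-→d17:-→d18:-→d19:-→d20:-→d21:-→d22:-→d23:-→d24:-→d25:-→d26:-→d27:-→d28:-→d29:-→d30:H1 -> H1
  + 0.0.0.0/0 (H2) depth=0
  lookup 65.247.74.18: bits 010000011111011101001010000100 walk d0:H2→d1:-→d2:-→d3:-→d4:-→d5:-→d6:-→d7:-→d8:-→d9:-→d10:-→d11:-→d12:-→d13:-→d14:-→d15:-→d16:-→d17:-→d18:-→d19:-→d20:-→d21:-→d22:-→d23:-→d24:-→d25:-→d26:-→d27:-→d28:-→d29:-→d30:H1 -> H1
  lookup 190.237.1.32: bits 1011111011101101 walk d0:H2→d1:-→d2:-→d3:-→d4:-→d5:-→d6:-→d7:-→d8:-→d9:-→d10:-→d11:-→d12:-→d13:-→d14:-→d15:-→d16:H2 -> H2

== LOOKUPS ==
["H1","H1","H2","H1","H1","H1","H1","H1","H1","H1","H1","H1","H1","H1","H2"]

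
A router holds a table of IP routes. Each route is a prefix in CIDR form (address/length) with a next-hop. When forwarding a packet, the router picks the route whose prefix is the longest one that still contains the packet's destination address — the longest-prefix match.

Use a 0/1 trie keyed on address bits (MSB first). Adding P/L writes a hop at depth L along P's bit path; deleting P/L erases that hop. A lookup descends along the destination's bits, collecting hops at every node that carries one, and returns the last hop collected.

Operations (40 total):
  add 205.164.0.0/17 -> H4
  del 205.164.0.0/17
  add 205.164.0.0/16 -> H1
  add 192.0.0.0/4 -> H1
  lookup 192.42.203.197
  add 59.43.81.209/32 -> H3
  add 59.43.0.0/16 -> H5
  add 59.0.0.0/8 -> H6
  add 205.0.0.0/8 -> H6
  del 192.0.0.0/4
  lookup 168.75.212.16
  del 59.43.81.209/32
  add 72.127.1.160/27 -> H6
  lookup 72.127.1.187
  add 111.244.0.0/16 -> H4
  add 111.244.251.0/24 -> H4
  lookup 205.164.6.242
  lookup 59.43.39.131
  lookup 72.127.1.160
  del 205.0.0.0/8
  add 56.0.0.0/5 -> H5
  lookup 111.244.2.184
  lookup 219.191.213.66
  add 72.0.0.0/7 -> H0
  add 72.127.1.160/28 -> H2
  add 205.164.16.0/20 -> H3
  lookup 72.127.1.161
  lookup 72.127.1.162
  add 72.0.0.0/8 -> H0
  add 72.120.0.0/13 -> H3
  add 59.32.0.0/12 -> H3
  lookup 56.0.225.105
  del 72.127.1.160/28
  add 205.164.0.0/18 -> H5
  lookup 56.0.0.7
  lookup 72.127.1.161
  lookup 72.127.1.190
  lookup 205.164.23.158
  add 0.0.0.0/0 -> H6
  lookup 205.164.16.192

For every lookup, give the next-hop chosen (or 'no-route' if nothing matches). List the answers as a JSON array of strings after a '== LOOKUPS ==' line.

Trace:
  add 205.164.0.0/17 -> H4 at depth 17
  - 205.164.0.0/17 clear@17
  add 205.164.0.0/16 -> H1 at depth 16
  add 192.0.0.0/4 -> H1 at depth 4
  ? 192.42.203.197  path d0:-→d1:-→d2:-→d3:-→d4:H1  best=H1
  add 59.43.81.209/32 -> H3 at depth 32
  add 59.43.0.0/16 -> H5 at depth 16
  add 59.0.0.0/8 -> H6 at depth 8
  add 205.0.0.0/8 -> H6 at depth 8
  - 192.0.0.0/4 clear@4
  ? 168.75.212.16  path d0:-→d1:-  best=no-route
  - 59.43.81.209/32 clear@32
  add 72.127.1.160/27 -> H6 at depth 27
  ? 72.127.1.187  path d0:-→d1:-→d2:-→d3:-→d4:-→d5:-→d6:-→d7:-→d8:-→d9:-→d10:-→d11:-→d12:-→d13:-→d14:-→d15:-→d16:-→d17:-→d18:-→d19:-→d20:-→d21:-→d22:-→d23:-→d24:-→d25:-→d26:-→d27:H6  best=H6
  add 111.244.0.0/16 -> H4 at depth 16
  add 111.244.251.0/24 -> H4 at depth 24
  ? 205.164.6.242  path d0:-→d1:-→d2:-→d3:-→d4:-→d5:-→d6:-→d7:-→d8:H6→d9:-→d10:-→d11:-→d12:-→d13:-→d14:-→d15:-→d16:H1→d17:-  best=H1
  ? 59.43.39.131  path d0:-→d1:-→d2:-→d3:-→d4:-→d5:-→d6:-→d7:-→d8:H6→d9:-→d10:-→d11:-→d12:-→d13:-→d14:-→d15:-→d16:H5→d17:-  best=H5
  ? 72.127.1.160  path d0:-→d1:-→d2:-→d3:-→d4:-→d5:-→d6:-→d7:-→d8:-→d9:-→d10:-→d11:-→d12:-→d13:-→d14:-→d15:-→d16:-→d17:-→d18:-→d19:-→d20:-→d21:-→d22:-→d23:-→d24:-→d25:-→d26:-→d27:H6  best=H6
  - 205.0.0.0/8 clear@8
  add 56.0.0.0/5 -> H5 at depth 5
  ? 111.244.2.184  path d0:-→d1:-→d2:-→d3:-→d4:-→d5:-→d6:-→d7:-→d8:-→d9:-→d10:-→d11:-→d12:-→d13:-→d14:-→d15:-→d16:H4  best=H4
  ? 219.191.213.66  path d0:-→d1:-→d2:-→d3:-  best=no-route
  add 72.0.0.0/7 -> H0 at depth 7
  add 72.127.1.160/28 -> H2 at depth 28
  add 205.164.16.0/20 -> H3 at depth 20
  ? 72.127.1.161  path d0:-→d1:-→d2:-→d3:-→d4:-→d5:-→d6:-→d7:H0→d8:-→d9:-→d10:-→d11:-→d12:-→d13:-→d14:-→d15:-→d16:-→d17:-→d18:-→d19:-→d20:-→d21:-→d22:-→d23:-→d24:-→d25:-→d26:-→d27:H6→d28:H2  best=H2
  ? 72.127.1.162  path d0:-→d1:-→d2:-→d3:-→d4:-→d5:-→d6:-→d7:H0→d8:-→d9:-→d10:-→d11:-→d12:-→d13:-→d14:-→d15:-→d16:-→d17:-→d18:-→d19:-→d20:-→d21:-→d22:-→d23:-→d24:-→d25:-→d26:-→d27:H6→d28:H2  best=H2
  add 72.0.0.0/8 -> H0 at depth 8
  add 72.120.0.0/13 -> H3 at depth 13
  add 59.32.0.0/12 -> H3 at depth 12
  ? 56.0.225.105  path d0:-→d1:-→d2:-→d3:-→d4:-→d5:H5→d6:-  best=H5
  - 72.127.1.160/28 clear@28
  add 205.164.0.0/18 -> H5 at depth 18
  ? 56.0.0.7  path d0:-→d1:-→d2:-→d3:-→d4:-→d5:H5→d6:-  best=H5
  ? 72.127.1.161  path d0:-→d1:-→d2:-→d3:-→d4:-→d5:-→d6:-→d7:H0→d8:H0→d9:-→d10:-→d11:-→d12:-→d13:H3→d14:-→d15:-→d16:-→d17:-→d18:-→d19:-→d20:-→d21:-→d22:-→d23:-→d24:-→d25:-→d26:-→d27:H6→d28:-  best=H6
  ? 72.127.1.190  path d0:-→d1:-→d2:-→d3:-→d4:-→d5:-→d6:-→d7:H0→d8:H0→d9:-→d10:-→d11:-→d12:-→d13:H3→d14:-→d15:-→d16:-→d17:-→d18:-→d19:-→d20:-→d21:-→d22:-→d23:-→d24:-→d25:-→d26:-→d27:H6  best=H6
  ? 205.164.23.158  path d0:-→d1:-→d2:-→d3:-→d4:-→d5:-→d6:-→d7:-→d8:-→d9:-→d10:-→d11:-→d12:-→d13:-→d14:-→d15:-→d16:H1→d17:-→d18:H5→d19:-→d20:H3  best=H3
  add 0.0.0.0/0 -> H6 at depth 0
  ? 205.164.16.192  path d0:H6→d1:-→d2:-→d3:-→d4:-→d5:-→d6:-→d7:-→d8:-→d9:-→d10:-→d11:-→d12:-→d13:-→d14:-→d15:-→d16:H1→d17:-→d18:H5→d19:-→d20:H3  best=H3

== LOOKUPS ==
["H1","no-route","H6","H1","H5","H6","H4","no-route","H2","H2","H5","H5","H6","H6","H3","H3"]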